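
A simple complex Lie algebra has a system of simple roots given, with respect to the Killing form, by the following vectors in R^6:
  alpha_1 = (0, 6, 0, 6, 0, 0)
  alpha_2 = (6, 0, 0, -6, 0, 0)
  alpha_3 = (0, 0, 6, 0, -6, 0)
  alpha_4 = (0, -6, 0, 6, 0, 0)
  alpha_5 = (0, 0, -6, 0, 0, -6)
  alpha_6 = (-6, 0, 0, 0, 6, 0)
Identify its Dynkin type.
D_6 (so(12))

Compute the Cartan integers a_ij = 2(alpha_i, alpha_j)/(alpha_j, alpha_j); the resulting 6x6 Cartan matrix is
[[2, -1, 0, 0, 0, 0], [-1, 2, 0, -1, 0, -1], [0, 0, 2, 0, -1, -1], [0, -1, 0, 2, 0, 0], [0, 0, -1, 0, 2, 0], [0, -1, -1, 0, 0, 2]].
All simple roots have the same length, so the diagram is simply laced. The associated Dynkin diagram is a chain of 4 nodes with a fork of two nodes at one end (D_6), so the type is D_6 (the algebra so(12)).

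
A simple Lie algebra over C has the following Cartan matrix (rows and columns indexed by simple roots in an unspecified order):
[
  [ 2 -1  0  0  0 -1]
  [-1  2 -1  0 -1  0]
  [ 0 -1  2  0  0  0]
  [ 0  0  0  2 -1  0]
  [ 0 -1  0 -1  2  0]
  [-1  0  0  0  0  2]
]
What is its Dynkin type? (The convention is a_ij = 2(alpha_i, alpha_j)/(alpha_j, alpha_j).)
The matrix has rank 6 with 2's on the diagonal. Reading the off-diagonal entries as Dynkin edges (a single edge where a_ij = a_ji = -1; a double or triple edge where a_ij * a_ji = 2 or 3), the diagram is a chain of 5 nodes with one extra node attached to the third node from one end (E_6). One simple-root ordering that puts it in standard form is (alpha_4, alpha_3, alpha_5, alpha_2, alpha_1, alpha_6). So the algebra is type E_6.

E_6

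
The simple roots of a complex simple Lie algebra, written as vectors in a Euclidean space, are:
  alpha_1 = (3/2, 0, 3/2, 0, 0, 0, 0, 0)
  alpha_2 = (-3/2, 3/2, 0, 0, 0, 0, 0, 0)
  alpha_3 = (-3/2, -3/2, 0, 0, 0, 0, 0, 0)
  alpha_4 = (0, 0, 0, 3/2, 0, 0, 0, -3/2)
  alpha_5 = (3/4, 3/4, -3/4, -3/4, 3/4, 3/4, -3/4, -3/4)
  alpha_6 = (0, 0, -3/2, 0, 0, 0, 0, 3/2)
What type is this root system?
E6

Compute the Cartan integers a_ij = 2(alpha_i, alpha_j)/(alpha_j, alpha_j); the resulting 6x6 Cartan matrix is
[[2, -1, -1, 0, 0, -1], [-1, 2, 0, 0, 0, 0], [-1, 0, 2, 0, -1, 0], [0, 0, 0, 2, 0, -1], [0, 0, -1, 0, 2, 0], [-1, 0, 0, -1, 0, 2]].
All simple roots have the same length, so the diagram is simply laced. The associated Dynkin diagram is a chain of 5 nodes with one extra node attached to the third node from one end (E_6), so the type is E_6.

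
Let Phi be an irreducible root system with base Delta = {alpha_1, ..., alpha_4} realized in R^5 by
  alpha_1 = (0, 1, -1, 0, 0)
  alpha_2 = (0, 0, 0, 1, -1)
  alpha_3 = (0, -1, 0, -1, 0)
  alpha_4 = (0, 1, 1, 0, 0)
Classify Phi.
Compute the Cartan integers a_ij = 2(alpha_i, alpha_j)/(alpha_j, alpha_j); the resulting 4x4 Cartan matrix is
[[2, 0, -1, 0], [0, 2, -1, 0], [-1, -1, 2, -1], [0, 0, -1, 2]].
All simple roots have the same length, so the diagram is simply laced. The associated Dynkin diagram is a chain of 2 nodes with a fork of two nodes at one end (D_4), so the type is D_4 (the algebra so(8)).

D4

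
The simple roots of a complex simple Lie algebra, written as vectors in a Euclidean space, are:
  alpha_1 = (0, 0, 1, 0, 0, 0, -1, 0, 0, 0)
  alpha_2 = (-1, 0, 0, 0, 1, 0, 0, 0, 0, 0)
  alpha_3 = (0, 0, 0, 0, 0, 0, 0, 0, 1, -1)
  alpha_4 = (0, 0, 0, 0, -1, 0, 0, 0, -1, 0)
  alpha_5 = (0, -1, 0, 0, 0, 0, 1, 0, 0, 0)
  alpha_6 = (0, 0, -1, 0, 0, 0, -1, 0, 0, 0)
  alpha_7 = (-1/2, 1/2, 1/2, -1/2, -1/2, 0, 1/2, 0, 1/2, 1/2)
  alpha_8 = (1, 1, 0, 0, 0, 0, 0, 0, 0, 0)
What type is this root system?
Compute the Cartan integers a_ij = 2(alpha_i, alpha_j)/(alpha_j, alpha_j); the resulting 8x8 Cartan matrix is
[[2, 0, 0, 0, -1, 0, 0, 0], [0, 2, 0, -1, 0, 0, 0, -1], [0, 0, 2, -1, 0, 0, 0, 0], [0, -1, -1, 2, 0, 0, 0, 0], [-1, 0, 0, 0, 2, -1, 0, -1], [0, 0, 0, 0, -1, 2, -1, 0], [0, 0, 0, 0, 0, -1, 2, 0], [0, -1, 0, 0, -1, 0, 0, 2]].
All simple roots have the same length, so the diagram is simply laced. The associated Dynkin diagram is a chain of 7 nodes with one extra node attached to the third node from one end (E_8), so the type is E_8.

type E_8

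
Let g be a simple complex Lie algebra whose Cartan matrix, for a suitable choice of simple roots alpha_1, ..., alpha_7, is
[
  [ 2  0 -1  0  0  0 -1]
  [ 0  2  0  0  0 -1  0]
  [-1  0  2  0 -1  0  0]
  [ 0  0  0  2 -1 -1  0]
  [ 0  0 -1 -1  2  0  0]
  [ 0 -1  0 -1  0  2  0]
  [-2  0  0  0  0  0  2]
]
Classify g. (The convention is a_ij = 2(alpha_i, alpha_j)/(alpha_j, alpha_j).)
The matrix has rank 7 with 2's on the diagonal. Reading the off-diagonal entries as Dynkin edges (a single edge where a_ij = a_ji = -1; a double or triple edge where a_ij * a_ji = 2 or 3), the diagram is a chain of 7 nodes with a double edge at one end; the terminal node there is the unique long simple root (C_7). One simple-root ordering that puts it in standard form is (alpha_2, alpha_6, alpha_4, alpha_5, alpha_3, alpha_1, alpha_7). So the algebra is type C_7, i.e. sp(14).

C_7 (sp(14))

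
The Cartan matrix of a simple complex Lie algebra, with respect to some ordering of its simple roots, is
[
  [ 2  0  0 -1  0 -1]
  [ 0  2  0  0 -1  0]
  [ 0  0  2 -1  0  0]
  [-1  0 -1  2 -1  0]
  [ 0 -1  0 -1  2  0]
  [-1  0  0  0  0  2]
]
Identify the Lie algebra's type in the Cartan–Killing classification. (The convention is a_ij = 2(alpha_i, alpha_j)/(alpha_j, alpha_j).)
The matrix has rank 6 with 2's on the diagonal. Reading the off-diagonal entries as Dynkin edges (a single edge where a_ij = a_ji = -1; a double or triple edge where a_ij * a_ji = 2 or 3), the diagram is a chain of 5 nodes with one extra node attached to the third node from one end (E_6). One simple-root ordering that puts it in standard form is (alpha_6, alpha_3, alpha_1, alpha_4, alpha_5, alpha_2). So the algebra is type E_6.

E_6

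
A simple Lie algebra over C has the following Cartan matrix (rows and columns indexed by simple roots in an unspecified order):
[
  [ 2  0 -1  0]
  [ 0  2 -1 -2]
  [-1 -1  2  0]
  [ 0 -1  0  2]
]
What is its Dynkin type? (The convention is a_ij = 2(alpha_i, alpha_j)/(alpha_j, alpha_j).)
B_4 (so(9))

The matrix has rank 4 with 2's on the diagonal. Reading the off-diagonal entries as Dynkin edges (a single edge where a_ij = a_ji = -1; a double or triple edge where a_ij * a_ji = 2 or 3), the diagram is a chain of 4 nodes with a double edge at one end; the terminal node there is the unique short simple root (B_4). One simple-root ordering that puts it in standard form is (alpha_1, alpha_3, alpha_2, alpha_4). So the algebra is type B_4, i.e. so(9).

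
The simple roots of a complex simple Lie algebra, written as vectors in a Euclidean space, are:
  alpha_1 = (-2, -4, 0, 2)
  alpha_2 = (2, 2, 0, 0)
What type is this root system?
Compute the Cartan integers a_ij = 2(alpha_i, alpha_j)/(alpha_j, alpha_j); the resulting 2x2 Cartan matrix is
[[2, -3], [-1, 2]].
The roots have two lengths (squared-length ratio 3:1); the short ones are alpha_{2}. The associated Dynkin diagram is two nodes joined by a triple edge (G_2), so the type is G_2.

type G_2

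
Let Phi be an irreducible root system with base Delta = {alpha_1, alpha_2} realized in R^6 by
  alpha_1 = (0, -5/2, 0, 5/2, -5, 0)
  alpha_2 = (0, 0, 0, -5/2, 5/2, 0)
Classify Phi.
G_2

Compute the Cartan integers a_ij = 2(alpha_i, alpha_j)/(alpha_j, alpha_j); the resulting 2x2 Cartan matrix is
[[2, -3], [-1, 2]].
The roots have two lengths (squared-length ratio 3:1); the short ones are alpha_{2}. The associated Dynkin diagram is two nodes joined by a triple edge (G_2), so the type is G_2.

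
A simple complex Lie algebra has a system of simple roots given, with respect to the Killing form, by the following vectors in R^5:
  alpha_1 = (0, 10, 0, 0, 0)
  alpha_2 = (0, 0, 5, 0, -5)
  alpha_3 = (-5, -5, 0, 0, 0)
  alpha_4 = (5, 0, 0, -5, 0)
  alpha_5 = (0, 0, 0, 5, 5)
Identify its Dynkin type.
Compute the Cartan integers a_ij = 2(alpha_i, alpha_j)/(alpha_j, alpha_j); the resulting 5x5 Cartan matrix is
[[2, 0, -2, 0, 0], [0, 2, 0, 0, -1], [-1, 0, 2, -1, 0], [0, 0, -1, 2, -1], [0, -1, 0, -1, 2]].
The roots have two lengths (squared-length ratio 2:1); the short ones are alpha_{2,3,4,5}. The associated Dynkin diagram is a chain of 5 nodes with a double edge at one end; the terminal node there is the unique long simple root (C_5), so the type is C_5 (the algebra sp(10)).

type C_5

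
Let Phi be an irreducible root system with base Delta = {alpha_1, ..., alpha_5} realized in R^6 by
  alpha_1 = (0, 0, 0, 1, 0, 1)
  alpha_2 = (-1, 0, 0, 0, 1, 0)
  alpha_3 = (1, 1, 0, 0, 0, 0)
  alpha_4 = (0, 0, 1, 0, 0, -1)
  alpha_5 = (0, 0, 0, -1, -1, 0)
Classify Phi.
A_5 (sl(6))

Compute the Cartan integers a_ij = 2(alpha_i, alpha_j)/(alpha_j, alpha_j); the resulting 5x5 Cartan matrix is
[[2, 0, 0, -1, -1], [0, 2, -1, 0, -1], [0, -1, 2, 0, 0], [-1, 0, 0, 2, 0], [-1, -1, 0, 0, 2]].
All simple roots have the same length, so the diagram is simply laced. The associated Dynkin diagram is a chain of 5 nodes with single edges (A_5), so the type is A_5 (the algebra sl(6)).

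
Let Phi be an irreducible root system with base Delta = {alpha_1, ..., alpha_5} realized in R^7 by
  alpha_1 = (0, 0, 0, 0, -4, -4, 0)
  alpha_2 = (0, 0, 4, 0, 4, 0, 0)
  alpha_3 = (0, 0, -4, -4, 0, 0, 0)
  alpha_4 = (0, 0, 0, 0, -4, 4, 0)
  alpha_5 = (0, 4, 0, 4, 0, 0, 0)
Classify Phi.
Compute the Cartan integers a_ij = 2(alpha_i, alpha_j)/(alpha_j, alpha_j); the resulting 5x5 Cartan matrix is
[[2, -1, 0, 0, 0], [-1, 2, -1, -1, 0], [0, -1, 2, 0, -1], [0, -1, 0, 2, 0], [0, 0, -1, 0, 2]].
All simple roots have the same length, so the diagram is simply laced. The associated Dynkin diagram is a chain of 3 nodes with a fork of two nodes at one end (D_5), so the type is D_5 (the algebra so(10)).

type D_5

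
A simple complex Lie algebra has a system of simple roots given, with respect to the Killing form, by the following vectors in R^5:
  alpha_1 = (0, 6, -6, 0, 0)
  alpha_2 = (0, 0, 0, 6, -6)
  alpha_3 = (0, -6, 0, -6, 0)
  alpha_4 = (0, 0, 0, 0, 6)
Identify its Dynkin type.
B_4 (so(9))

Compute the Cartan integers a_ij = 2(alpha_i, alpha_j)/(alpha_j, alpha_j); the resulting 4x4 Cartan matrix is
[[2, 0, -1, 0], [0, 2, -1, -2], [-1, -1, 2, 0], [0, -1, 0, 2]].
The roots have two lengths (squared-length ratio 2:1); the short ones are alpha_{4}. The associated Dynkin diagram is a chain of 4 nodes with a double edge at one end; the terminal node there is the unique short simple root (B_4), so the type is B_4 (the algebra so(9)).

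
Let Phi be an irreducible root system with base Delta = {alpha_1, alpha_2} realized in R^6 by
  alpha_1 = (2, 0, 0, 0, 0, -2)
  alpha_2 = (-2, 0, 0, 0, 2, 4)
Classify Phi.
G2

Compute the Cartan integers a_ij = 2(alpha_i, alpha_j)/(alpha_j, alpha_j); the resulting 2x2 Cartan matrix is
[[2, -1], [-3, 2]].
The roots have two lengths (squared-length ratio 3:1); the short ones are alpha_{1}. The associated Dynkin diagram is two nodes joined by a triple edge (G_2), so the type is G_2.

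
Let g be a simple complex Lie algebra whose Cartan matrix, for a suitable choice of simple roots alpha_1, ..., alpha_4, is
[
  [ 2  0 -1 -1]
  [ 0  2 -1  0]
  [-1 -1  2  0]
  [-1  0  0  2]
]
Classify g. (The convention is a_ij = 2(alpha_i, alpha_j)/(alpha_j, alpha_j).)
The matrix has rank 4 with 2's on the diagonal. Reading the off-diagonal entries as Dynkin edges (a single edge where a_ij = a_ji = -1; a double or triple edge where a_ij * a_ji = 2 or 3), the diagram is a chain of 4 nodes with single edges (A_4). One simple-root ordering that puts it in standard form is (alpha_2, alpha_3, alpha_1, alpha_4). So the algebra is type A_4, i.e. sl(5).

A_4 (sl(5))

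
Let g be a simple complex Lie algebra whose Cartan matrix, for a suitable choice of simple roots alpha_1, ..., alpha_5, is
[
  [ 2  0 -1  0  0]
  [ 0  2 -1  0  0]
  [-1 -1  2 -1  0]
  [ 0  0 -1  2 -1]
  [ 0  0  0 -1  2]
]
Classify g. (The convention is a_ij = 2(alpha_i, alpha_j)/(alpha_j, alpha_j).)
The matrix has rank 5 with 2's on the diagonal. Reading the off-diagonal entries as Dynkin edges (a single edge where a_ij = a_ji = -1; a double or triple edge where a_ij * a_ji = 2 or 3), the diagram is a chain of 3 nodes with a fork of two nodes at one end (D_5). One simple-root ordering that puts it in standard form is (alpha_5, alpha_4, alpha_3, alpha_2, alpha_1). So the algebra is type D_5, i.e. so(10).

D_5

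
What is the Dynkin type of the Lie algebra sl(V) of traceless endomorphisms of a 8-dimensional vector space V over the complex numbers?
This is sl(8), which has dimension 8^2 - 1 = 63 and rank 8 - 1 = 7 (a Cartan subalgebra is the diagonal traceless matrices). In the classification of classical Lie algebras, the special linear algebra sl(n+1) has type A_n; here n = 7, so the Dynkin diagram is a chain of 7 nodes with single edges (A_7). Hence the type is A_7.

A7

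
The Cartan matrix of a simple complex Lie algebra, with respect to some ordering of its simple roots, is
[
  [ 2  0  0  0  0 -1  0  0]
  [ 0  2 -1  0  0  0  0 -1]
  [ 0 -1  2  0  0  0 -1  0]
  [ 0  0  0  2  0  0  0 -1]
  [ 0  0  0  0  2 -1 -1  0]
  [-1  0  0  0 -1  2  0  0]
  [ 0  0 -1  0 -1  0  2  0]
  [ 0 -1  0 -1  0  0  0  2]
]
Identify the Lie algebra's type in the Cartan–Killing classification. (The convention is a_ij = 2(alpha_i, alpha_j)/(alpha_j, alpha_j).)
The matrix has rank 8 with 2's on the diagonal. Reading the off-diagonal entries as Dynkin edges (a single edge where a_ij = a_ji = -1; a double or triple edge where a_ij * a_ji = 2 or 3), the diagram is a chain of 8 nodes with single edges (A_8). One simple-root ordering that puts it in standard form is (alpha_4, alpha_8, alpha_2, alpha_3, alpha_7, alpha_5, alpha_6, alpha_1). So the algebra is type A_8, i.e. sl(9).

A_8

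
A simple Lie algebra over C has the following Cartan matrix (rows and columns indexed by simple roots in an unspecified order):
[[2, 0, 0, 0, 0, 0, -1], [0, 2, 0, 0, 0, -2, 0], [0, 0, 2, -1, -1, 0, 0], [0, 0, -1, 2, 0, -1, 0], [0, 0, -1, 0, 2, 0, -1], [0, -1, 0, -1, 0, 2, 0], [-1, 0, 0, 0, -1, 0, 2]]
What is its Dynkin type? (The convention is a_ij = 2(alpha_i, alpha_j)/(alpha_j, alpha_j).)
C_7 (sp(14))

The matrix has rank 7 with 2's on the diagonal. Reading the off-diagonal entries as Dynkin edges (a single edge where a_ij = a_ji = -1; a double or triple edge where a_ij * a_ji = 2 or 3), the diagram is a chain of 7 nodes with a double edge at one end; the terminal node there is the unique long simple root (C_7). One simple-root ordering that puts it in standard form is (alpha_1, alpha_7, alpha_5, alpha_3, alpha_4, alpha_6, alpha_2). So the algebra is type C_7, i.e. sp(14).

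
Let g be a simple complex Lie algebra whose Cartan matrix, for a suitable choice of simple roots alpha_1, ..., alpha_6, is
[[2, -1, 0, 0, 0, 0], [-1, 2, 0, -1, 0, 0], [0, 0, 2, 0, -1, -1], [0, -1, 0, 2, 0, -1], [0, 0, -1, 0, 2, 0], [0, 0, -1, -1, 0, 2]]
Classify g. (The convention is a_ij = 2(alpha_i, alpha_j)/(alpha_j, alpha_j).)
A_6

The matrix has rank 6 with 2's on the diagonal. Reading the off-diagonal entries as Dynkin edges (a single edge where a_ij = a_ji = -1; a double or triple edge where a_ij * a_ji = 2 or 3), the diagram is a chain of 6 nodes with single edges (A_6). One simple-root ordering that puts it in standard form is (alpha_1, alpha_2, alpha_4, alpha_6, alpha_3, alpha_5). So the algebra is type A_6, i.e. sl(7).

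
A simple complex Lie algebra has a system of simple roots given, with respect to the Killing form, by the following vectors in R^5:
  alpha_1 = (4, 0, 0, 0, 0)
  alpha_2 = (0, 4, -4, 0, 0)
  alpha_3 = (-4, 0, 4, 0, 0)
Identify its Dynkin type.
B_3 (so(7))

Compute the Cartan integers a_ij = 2(alpha_i, alpha_j)/(alpha_j, alpha_j); the resulting 3x3 Cartan matrix is
[[2, 0, -1], [0, 2, -1], [-2, -1, 2]].
The roots have two lengths (squared-length ratio 2:1); the short ones are alpha_{1}. The associated Dynkin diagram is a chain of 3 nodes with a double edge at one end; the terminal node there is the unique short simple root (B_3), so the type is B_3 (the algebra so(7)).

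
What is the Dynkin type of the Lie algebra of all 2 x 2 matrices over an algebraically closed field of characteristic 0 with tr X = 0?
This is sl(2), which has dimension 2^2 - 1 = 3 and rank 2 - 1 = 1 (a Cartan subalgebra is the diagonal traceless matrices). In the classification of classical Lie algebras, the special linear algebra sl(n+1) has type A_n; here n = 1, so the Dynkin diagram is a chain of 1 nodes with single edges (A_1). Hence the type is A_1.

A_1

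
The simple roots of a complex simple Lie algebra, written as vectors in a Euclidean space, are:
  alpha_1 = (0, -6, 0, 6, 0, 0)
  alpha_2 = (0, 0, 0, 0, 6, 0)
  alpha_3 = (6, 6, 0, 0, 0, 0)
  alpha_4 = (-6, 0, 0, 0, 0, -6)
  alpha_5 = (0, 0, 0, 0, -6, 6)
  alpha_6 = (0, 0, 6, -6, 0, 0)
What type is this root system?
B6

Compute the Cartan integers a_ij = 2(alpha_i, alpha_j)/(alpha_j, alpha_j); the resulting 6x6 Cartan matrix is
[[2, 0, -1, 0, 0, -1], [0, 2, 0, 0, -1, 0], [-1, 0, 2, -1, 0, 0], [0, 0, -1, 2, -1, 0], [0, -2, 0, -1, 2, 0], [-1, 0, 0, 0, 0, 2]].
The roots have two lengths (squared-length ratio 2:1); the short ones are alpha_{2}. The associated Dynkin diagram is a chain of 6 nodes with a double edge at one end; the terminal node there is the unique short simple root (B_6), so the type is B_6 (the algebra so(13)).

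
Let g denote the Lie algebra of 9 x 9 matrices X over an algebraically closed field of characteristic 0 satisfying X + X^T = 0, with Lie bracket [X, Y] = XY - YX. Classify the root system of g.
B_4

This is so(9) with 9 odd, which has dimension 9(9-1)/2 = 36 and rank (9-1)/2 = 4. In the classification of classical Lie algebras, the orthogonal algebra so(2n+1) in an odd number of variables has type B_n; here n = 4, so the Dynkin diagram is a chain of 4 nodes with a double edge at one end; the terminal node there is the unique short simple root (B_4). Hence the type is B_4.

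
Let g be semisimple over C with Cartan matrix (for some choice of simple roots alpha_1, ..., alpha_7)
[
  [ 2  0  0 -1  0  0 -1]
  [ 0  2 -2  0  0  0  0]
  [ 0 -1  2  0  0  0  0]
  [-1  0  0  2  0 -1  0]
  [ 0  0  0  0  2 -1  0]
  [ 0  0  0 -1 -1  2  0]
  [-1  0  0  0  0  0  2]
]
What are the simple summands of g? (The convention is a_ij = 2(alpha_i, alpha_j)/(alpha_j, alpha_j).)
The diagram associated to this matrix has two connected components: the simple roots {alpha_1, alpha_4, alpha_5, alpha_6, alpha_7} form a chain of 5 nodes with single edges (A_5), and {alpha_2, alpha_3} form a chain of 2 nodes with a double edge at one end; the terminal node there is the unique short simple root (B_2). A semisimple Lie algebra decomposes uniquely as the direct sum of simple ideals, one per connected component of its Dynkin diagram, so g ≅ A_5 ⊕ B_2 (dimension 35 + 10 = 45).

A5 + B2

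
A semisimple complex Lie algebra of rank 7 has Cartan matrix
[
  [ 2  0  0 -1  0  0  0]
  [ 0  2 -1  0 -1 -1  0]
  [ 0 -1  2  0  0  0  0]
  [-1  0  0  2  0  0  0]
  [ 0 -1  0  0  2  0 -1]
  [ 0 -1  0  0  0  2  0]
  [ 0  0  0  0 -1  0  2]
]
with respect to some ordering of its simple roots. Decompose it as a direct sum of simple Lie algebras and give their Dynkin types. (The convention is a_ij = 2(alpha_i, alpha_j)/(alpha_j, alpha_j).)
The diagram associated to this matrix has two connected components: the simple roots {alpha_1, alpha_4} form a chain of 2 nodes with single edges (A_2), and {alpha_2, alpha_3, alpha_5, alpha_6, alpha_7} form a chain of 3 nodes with a fork of two nodes at one end (D_5). A semisimple Lie algebra decomposes uniquely as the direct sum of simple ideals, one per connected component of its Dynkin diagram, so g ≅ A_2 ⊕ D_5 (dimension 8 + 45 = 53).

A2 ⊕ D5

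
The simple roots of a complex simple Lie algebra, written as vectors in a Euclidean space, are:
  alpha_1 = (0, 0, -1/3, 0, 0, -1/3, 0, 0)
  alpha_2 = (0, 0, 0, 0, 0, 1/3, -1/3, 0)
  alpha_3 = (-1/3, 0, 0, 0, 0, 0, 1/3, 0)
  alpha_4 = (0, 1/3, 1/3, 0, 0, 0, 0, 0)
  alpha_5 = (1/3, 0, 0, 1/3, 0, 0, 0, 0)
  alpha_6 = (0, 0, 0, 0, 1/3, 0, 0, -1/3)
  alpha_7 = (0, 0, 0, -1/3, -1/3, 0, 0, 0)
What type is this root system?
A_7 (sl(8))

Compute the Cartan integers a_ij = 2(alpha_i, alpha_j)/(alpha_j, alpha_j); the resulting 7x7 Cartan matrix is
[[2, -1, 0, -1, 0, 0, 0], [-1, 2, -1, 0, 0, 0, 0], [0, -1, 2, 0, -1, 0, 0], [-1, 0, 0, 2, 0, 0, 0], [0, 0, -1, 0, 2, 0, -1], [0, 0, 0, 0, 0, 2, -1], [0, 0, 0, 0, -1, -1, 2]].
All simple roots have the same length, so the diagram is simply laced. The associated Dynkin diagram is a chain of 7 nodes with single edges (A_7), so the type is A_7 (the algebra sl(8)).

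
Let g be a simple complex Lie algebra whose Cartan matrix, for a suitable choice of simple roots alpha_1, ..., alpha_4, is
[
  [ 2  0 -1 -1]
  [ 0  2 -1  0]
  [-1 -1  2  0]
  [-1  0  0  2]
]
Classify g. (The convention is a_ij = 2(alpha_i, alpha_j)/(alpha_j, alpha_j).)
A_4 (sl(5))

The matrix has rank 4 with 2's on the diagonal. Reading the off-diagonal entries as Dynkin edges (a single edge where a_ij = a_ji = -1; a double or triple edge where a_ij * a_ji = 2 or 3), the diagram is a chain of 4 nodes with single edges (A_4). One simple-root ordering that puts it in standard form is (alpha_4, alpha_1, alpha_3, alpha_2). So the algebra is type A_4, i.e. sl(5).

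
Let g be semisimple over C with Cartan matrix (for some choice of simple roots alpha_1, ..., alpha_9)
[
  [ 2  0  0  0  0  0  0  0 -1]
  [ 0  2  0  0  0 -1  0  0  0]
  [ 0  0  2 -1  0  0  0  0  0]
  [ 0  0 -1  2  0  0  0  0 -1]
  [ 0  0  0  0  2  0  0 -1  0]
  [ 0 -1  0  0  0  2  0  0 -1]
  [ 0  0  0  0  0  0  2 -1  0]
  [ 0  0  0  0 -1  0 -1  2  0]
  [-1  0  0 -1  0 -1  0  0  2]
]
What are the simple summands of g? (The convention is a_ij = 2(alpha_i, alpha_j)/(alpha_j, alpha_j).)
A_3 (sl(4)) + E_6

The diagram associated to this matrix has two connected components: the simple roots {alpha_5, alpha_7, alpha_8} form a chain of 3 nodes with single edges (A_3), and {alpha_1, alpha_2, alpha_3, alpha_4, alpha_6, alpha_9} form a chain of 5 nodes with one extra node attached to the third node from one end (E_6). A semisimple Lie algebra decomposes uniquely as the direct sum of simple ideals, one per connected component of its Dynkin diagram, so g ≅ A_3 ⊕ E_6 (dimension 15 + 78 = 93).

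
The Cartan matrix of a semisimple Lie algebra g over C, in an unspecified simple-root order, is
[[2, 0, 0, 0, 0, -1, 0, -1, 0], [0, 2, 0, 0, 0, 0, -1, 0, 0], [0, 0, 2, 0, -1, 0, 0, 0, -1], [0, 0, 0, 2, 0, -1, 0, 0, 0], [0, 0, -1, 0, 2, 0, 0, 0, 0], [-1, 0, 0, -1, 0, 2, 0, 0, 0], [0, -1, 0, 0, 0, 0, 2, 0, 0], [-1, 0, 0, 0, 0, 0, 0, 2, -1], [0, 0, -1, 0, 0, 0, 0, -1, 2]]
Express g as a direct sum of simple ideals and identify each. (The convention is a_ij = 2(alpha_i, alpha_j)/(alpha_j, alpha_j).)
The diagram associated to this matrix has two connected components: the simple roots {alpha_2, alpha_7} form a chain of 2 nodes with single edges (A_2), and {alpha_1, alpha_3, alpha_4, alpha_5, alpha_6, alpha_8, alpha_9} form a chain of 7 nodes with single edges (A_7). A semisimple Lie algebra decomposes uniquely as the direct sum of simple ideals, one per connected component of its Dynkin diagram, so g ≅ A_2 ⊕ A_7 (dimension 8 + 63 = 71).

type A_2 ⊕ type A_7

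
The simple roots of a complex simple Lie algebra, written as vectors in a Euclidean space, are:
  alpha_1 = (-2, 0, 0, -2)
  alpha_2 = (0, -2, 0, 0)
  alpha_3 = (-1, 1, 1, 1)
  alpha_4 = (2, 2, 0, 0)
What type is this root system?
Compute the Cartan integers a_ij = 2(alpha_i, alpha_j)/(alpha_j, alpha_j); the resulting 4x4 Cartan matrix is
[[2, 0, 0, -1], [0, 2, -1, -1], [0, -1, 2, 0], [-1, -2, 0, 2]].
The roots have two lengths (squared-length ratio 2:1); the short ones are alpha_{2,3}. The associated Dynkin diagram is a chain of 4 nodes with a double edge between the middle two (F_4), so the type is F_4.

F_4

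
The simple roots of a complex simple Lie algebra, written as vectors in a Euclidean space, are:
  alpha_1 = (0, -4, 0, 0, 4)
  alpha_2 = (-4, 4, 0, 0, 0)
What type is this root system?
Compute the Cartan integers a_ij = 2(alpha_i, alpha_j)/(alpha_j, alpha_j); the resulting 2x2 Cartan matrix is
[[2, -1], [-1, 2]].
All simple roots have the same length, so the diagram is simply laced. The associated Dynkin diagram is a chain of 2 nodes with single edges (A_2), so the type is A_2 (the algebra sl(3)).

A2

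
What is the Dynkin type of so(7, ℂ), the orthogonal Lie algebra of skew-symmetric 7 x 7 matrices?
B3

This is so(7) with 7 odd, which has dimension 7(7-1)/2 = 21 and rank (7-1)/2 = 3. In the classification of classical Lie algebras, the orthogonal algebra so(2n+1) in an odd number of variables has type B_n; here n = 3, so the Dynkin diagram is a chain of 3 nodes with a double edge at one end; the terminal node there is the unique short simple root (B_3). Hence the type is B_3.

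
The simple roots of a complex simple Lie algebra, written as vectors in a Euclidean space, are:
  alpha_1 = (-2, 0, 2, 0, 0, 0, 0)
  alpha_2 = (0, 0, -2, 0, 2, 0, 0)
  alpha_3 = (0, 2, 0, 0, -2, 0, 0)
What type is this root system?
Compute the Cartan integers a_ij = 2(alpha_i, alpha_j)/(alpha_j, alpha_j); the resulting 3x3 Cartan matrix is
[[2, -1, 0], [-1, 2, -1], [0, -1, 2]].
All simple roots have the same length, so the diagram is simply laced. The associated Dynkin diagram is a chain of 3 nodes with single edges (A_3), so the type is A_3 (the algebra sl(4)).

type A_3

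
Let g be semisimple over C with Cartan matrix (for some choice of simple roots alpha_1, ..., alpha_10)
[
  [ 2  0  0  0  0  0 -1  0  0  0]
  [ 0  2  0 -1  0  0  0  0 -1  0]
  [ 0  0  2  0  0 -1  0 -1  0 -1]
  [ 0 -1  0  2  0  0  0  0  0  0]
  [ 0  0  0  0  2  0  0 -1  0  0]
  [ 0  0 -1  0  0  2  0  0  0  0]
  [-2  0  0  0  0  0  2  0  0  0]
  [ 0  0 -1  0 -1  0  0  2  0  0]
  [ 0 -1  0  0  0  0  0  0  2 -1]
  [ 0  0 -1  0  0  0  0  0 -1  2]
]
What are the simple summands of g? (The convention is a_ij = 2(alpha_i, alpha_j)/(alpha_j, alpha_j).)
The diagram associated to this matrix has two connected components: the simple roots {alpha_1, alpha_7} form a chain of 2 nodes with a double edge at one end; the terminal node there is the unique short simple root (B_2), and {alpha_2, alpha_3, alpha_4, alpha_5, alpha_6, alpha_8, alpha_9, alpha_10} form a chain of 7 nodes with one extra node attached to the third node from one end (E_8). A semisimple Lie algebra decomposes uniquely as the direct sum of simple ideals, one per connected component of its Dynkin diagram, so g ≅ B_2 ⊕ E_8 (dimension 10 + 248 = 258).

B_2 (so(5)) + E_8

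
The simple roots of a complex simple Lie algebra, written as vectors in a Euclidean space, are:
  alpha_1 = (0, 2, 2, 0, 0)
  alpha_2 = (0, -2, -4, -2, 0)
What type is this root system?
Compute the Cartan integers a_ij = 2(alpha_i, alpha_j)/(alpha_j, alpha_j); the resulting 2x2 Cartan matrix is
[[2, -1], [-3, 2]].
The roots have two lengths (squared-length ratio 3:1); the short ones are alpha_{1}. The associated Dynkin diagram is two nodes joined by a triple edge (G_2), so the type is G_2.

G_2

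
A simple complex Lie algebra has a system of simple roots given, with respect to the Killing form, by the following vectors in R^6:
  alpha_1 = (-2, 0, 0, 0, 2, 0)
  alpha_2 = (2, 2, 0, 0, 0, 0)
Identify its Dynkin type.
Compute the Cartan integers a_ij = 2(alpha_i, alpha_j)/(alpha_j, alpha_j); the resulting 2x2 Cartan matrix is
[[2, -1], [-1, 2]].
All simple roots have the same length, so the diagram is simply laced. The associated Dynkin diagram is a chain of 2 nodes with single edges (A_2), so the type is A_2 (the algebra sl(3)).

type A_2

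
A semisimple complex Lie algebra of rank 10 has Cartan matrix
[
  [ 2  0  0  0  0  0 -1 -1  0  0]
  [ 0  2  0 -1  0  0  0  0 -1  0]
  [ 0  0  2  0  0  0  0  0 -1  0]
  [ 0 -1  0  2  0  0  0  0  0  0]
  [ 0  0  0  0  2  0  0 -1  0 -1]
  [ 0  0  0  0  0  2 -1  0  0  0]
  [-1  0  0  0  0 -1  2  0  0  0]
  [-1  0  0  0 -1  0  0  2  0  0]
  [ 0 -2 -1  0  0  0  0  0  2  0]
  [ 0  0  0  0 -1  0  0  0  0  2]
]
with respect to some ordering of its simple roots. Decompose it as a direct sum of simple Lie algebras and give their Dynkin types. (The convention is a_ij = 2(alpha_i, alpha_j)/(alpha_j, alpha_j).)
type A_6 ⊕ type F_4

The diagram associated to this matrix has two connected components: the simple roots {alpha_1, alpha_5, alpha_6, alpha_7, alpha_8, alpha_10} form a chain of 6 nodes with single edges (A_6), and {alpha_2, alpha_3, alpha_4, alpha_9} form a chain of 4 nodes with a double edge between the middle two (F_4). A semisimple Lie algebra decomposes uniquely as the direct sum of simple ideals, one per connected component of its Dynkin diagram, so g ≅ A_6 ⊕ F_4 (dimension 48 + 52 = 100).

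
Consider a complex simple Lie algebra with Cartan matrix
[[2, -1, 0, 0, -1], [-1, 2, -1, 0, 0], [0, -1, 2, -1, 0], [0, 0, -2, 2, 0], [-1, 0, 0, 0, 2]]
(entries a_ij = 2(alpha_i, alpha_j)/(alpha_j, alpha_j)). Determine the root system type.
The matrix has rank 5 with 2's on the diagonal. Reading the off-diagonal entries as Dynkin edges (a single edge where a_ij = a_ji = -1; a double or triple edge where a_ij * a_ji = 2 or 3), the diagram is a chain of 5 nodes with a double edge at one end; the terminal node there is the unique long simple root (C_5). One simple-root ordering that puts it in standard form is (alpha_5, alpha_1, alpha_2, alpha_3, alpha_4). So the algebra is type C_5, i.e. sp(10).

C5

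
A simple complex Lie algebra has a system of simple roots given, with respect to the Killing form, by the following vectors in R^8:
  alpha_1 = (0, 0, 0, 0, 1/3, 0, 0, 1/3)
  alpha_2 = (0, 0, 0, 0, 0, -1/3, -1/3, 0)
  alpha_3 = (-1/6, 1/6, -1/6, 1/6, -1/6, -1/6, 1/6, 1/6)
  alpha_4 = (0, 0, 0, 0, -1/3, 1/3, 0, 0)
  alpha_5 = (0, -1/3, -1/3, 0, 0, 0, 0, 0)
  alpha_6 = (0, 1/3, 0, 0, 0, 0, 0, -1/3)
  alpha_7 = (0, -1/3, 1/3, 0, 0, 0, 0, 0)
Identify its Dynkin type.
Compute the Cartan integers a_ij = 2(alpha_i, alpha_j)/(alpha_j, alpha_j); the resulting 7x7 Cartan matrix is
[[2, 0, 0, -1, 0, -1, 0], [0, 2, 0, -1, 0, 0, 0], [0, 0, 2, 0, 0, 0, -1], [-1, -1, 0, 2, 0, 0, 0], [0, 0, 0, 0, 2, -1, 0], [-1, 0, 0, 0, -1, 2, -1], [0, 0, -1, 0, 0, -1, 2]].
All simple roots have the same length, so the diagram is simply laced. The associated Dynkin diagram is a chain of 6 nodes with one extra node attached to the third node from one end (E_7), so the type is E_7.

E7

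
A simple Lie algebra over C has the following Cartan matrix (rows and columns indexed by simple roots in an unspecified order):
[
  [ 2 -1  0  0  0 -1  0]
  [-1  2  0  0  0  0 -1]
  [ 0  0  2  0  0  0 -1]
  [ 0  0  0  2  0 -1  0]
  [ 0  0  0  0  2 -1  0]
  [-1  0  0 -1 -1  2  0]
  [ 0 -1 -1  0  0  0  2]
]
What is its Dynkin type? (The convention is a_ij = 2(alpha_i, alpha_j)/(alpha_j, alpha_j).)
D_7

The matrix has rank 7 with 2's on the diagonal. Reading the off-diagonal entries as Dynkin edges (a single edge where a_ij = a_ji = -1; a double or triple edge where a_ij * a_ji = 2 or 3), the diagram is a chain of 5 nodes with a fork of two nodes at one end (D_7). One simple-root ordering that puts it in standard form is (alpha_3, alpha_7, alpha_2, alpha_1, alpha_6, alpha_4, alpha_5). So the algebra is type D_7, i.e. so(14).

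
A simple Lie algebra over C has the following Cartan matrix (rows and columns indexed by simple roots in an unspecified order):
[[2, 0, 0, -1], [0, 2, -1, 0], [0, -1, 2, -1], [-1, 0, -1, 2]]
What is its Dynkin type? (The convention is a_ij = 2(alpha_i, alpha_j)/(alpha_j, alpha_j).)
A_4 (sl(5))

The matrix has rank 4 with 2's on the diagonal. Reading the off-diagonal entries as Dynkin edges (a single edge where a_ij = a_ji = -1; a double or triple edge where a_ij * a_ji = 2 or 3), the diagram is a chain of 4 nodes with single edges (A_4). One simple-root ordering that puts it in standard form is (alpha_1, alpha_4, alpha_3, alpha_2). So the algebra is type A_4, i.e. sl(5).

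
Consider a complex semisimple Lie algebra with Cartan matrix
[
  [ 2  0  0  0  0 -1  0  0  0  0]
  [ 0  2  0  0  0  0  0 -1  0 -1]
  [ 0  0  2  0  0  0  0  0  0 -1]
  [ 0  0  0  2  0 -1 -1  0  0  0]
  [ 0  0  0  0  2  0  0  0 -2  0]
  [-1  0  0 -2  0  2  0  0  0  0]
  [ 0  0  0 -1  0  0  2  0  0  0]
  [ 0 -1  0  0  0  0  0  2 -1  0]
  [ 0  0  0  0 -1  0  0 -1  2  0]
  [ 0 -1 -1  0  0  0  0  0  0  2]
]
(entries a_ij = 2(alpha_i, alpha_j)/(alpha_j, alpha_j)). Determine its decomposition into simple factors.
C_6 ⊕ F_4

The diagram associated to this matrix has two connected components: the simple roots {alpha_2, alpha_3, alpha_5, alpha_8, alpha_9, alpha_10} form a chain of 6 nodes with a double edge at one end; the terminal node there is the unique long simple root (C_6), and {alpha_1, alpha_4, alpha_6, alpha_7} form a chain of 4 nodes with a double edge between the middle two (F_4). A semisimple Lie algebra decomposes uniquely as the direct sum of simple ideals, one per connected component of its Dynkin diagram, so g ≅ C_6 ⊕ F_4 (dimension 78 + 52 = 130).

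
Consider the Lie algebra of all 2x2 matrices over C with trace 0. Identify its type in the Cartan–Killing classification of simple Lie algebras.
This is sl(2), which has dimension 2^2 - 1 = 3 and rank 2 - 1 = 1 (a Cartan subalgebra is the diagonal traceless matrices). In the classification of classical Lie algebras, the special linear algebra sl(n+1) has type A_n; here n = 1, so the Dynkin diagram is a chain of 1 nodes with single edges (A_1). Hence the type is A_1.

A_1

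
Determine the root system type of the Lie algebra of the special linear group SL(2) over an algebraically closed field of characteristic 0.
This is sl(2), which has dimension 2^2 - 1 = 3 and rank 2 - 1 = 1 (a Cartan subalgebra is the diagonal traceless matrices). In the classification of classical Lie algebras, the special linear algebra sl(n+1) has type A_n; here n = 1, so the Dynkin diagram is a chain of 1 nodes with single edges (A_1). Hence the type is A_1.

A_1 (sl(2))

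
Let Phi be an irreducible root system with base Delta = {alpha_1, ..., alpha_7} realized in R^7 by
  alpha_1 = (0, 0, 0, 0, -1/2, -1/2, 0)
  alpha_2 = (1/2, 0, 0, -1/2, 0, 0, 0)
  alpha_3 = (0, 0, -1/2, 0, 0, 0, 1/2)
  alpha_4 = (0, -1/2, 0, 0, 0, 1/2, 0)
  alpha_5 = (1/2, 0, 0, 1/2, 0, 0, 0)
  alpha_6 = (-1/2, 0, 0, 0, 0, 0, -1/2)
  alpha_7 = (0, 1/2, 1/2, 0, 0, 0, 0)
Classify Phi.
Compute the Cartan integers a_ij = 2(alpha_i, alpha_j)/(alpha_j, alpha_j); the resulting 7x7 Cartan matrix is
[[2, 0, 0, -1, 0, 0, 0], [0, 2, 0, 0, 0, -1, 0], [0, 0, 2, 0, 0, -1, -1], [-1, 0, 0, 2, 0, 0, -1], [0, 0, 0, 0, 2, -1, 0], [0, -1, -1, 0, -1, 2, 0], [0, 0, -1, -1, 0, 0, 2]].
All simple roots have the same length, so the diagram is simply laced. The associated Dynkin diagram is a chain of 5 nodes with a fork of two nodes at one end (D_7), so the type is D_7 (the algebra so(14)).

D_7 (so(14))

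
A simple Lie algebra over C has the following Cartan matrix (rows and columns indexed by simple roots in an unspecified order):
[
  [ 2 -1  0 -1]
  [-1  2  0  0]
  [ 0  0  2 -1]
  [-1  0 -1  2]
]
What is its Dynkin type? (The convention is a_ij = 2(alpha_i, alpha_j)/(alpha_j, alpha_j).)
The matrix has rank 4 with 2's on the diagonal. Reading the off-diagonal entries as Dynkin edges (a single edge where a_ij = a_ji = -1; a double or triple edge where a_ij * a_ji = 2 or 3), the diagram is a chain of 4 nodes with single edges (A_4). One simple-root ordering that puts it in standard form is (alpha_3, alpha_4, alpha_1, alpha_2). So the algebra is type A_4, i.e. sl(5).

A4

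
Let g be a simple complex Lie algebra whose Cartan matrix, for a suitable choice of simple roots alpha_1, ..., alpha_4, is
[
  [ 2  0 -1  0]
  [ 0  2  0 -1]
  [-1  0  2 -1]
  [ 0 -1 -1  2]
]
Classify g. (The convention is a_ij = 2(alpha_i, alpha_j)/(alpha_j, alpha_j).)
The matrix has rank 4 with 2's on the diagonal. Reading the off-diagonal entries as Dynkin edges (a single edge where a_ij = a_ji = -1; a double or triple edge where a_ij * a_ji = 2 or 3), the diagram is a chain of 4 nodes with single edges (A_4). One simple-root ordering that puts it in standard form is (alpha_1, alpha_3, alpha_4, alpha_2). So the algebra is type A_4, i.e. sl(5).

A_4 (sl(5))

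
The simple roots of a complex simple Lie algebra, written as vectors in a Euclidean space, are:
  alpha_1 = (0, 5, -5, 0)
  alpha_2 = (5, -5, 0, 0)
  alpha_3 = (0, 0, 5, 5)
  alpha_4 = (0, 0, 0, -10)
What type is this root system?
Compute the Cartan integers a_ij = 2(alpha_i, alpha_j)/(alpha_j, alpha_j); the resulting 4x4 Cartan matrix is
[[2, -1, -1, 0], [-1, 2, 0, 0], [-1, 0, 2, -1], [0, 0, -2, 2]].
The roots have two lengths (squared-length ratio 2:1); the short ones are alpha_{1,2,3}. The associated Dynkin diagram is a chain of 4 nodes with a double edge at one end; the terminal node there is the unique long simple root (C_4), so the type is C_4 (the algebra sp(8)).

C_4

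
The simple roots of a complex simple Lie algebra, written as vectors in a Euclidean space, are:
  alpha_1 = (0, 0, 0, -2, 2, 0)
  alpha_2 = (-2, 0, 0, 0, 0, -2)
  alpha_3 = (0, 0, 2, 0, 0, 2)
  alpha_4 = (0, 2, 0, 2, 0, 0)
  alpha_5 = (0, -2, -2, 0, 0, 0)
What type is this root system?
Compute the Cartan integers a_ij = 2(alpha_i, alpha_j)/(alpha_j, alpha_j); the resulting 5x5 Cartan matrix is
[[2, 0, 0, -1, 0], [0, 2, -1, 0, 0], [0, -1, 2, 0, -1], [-1, 0, 0, 2, -1], [0, 0, -1, -1, 2]].
All simple roots have the same length, so the diagram is simply laced. The associated Dynkin diagram is a chain of 5 nodes with single edges (A_5), so the type is A_5 (the algebra sl(6)).

A5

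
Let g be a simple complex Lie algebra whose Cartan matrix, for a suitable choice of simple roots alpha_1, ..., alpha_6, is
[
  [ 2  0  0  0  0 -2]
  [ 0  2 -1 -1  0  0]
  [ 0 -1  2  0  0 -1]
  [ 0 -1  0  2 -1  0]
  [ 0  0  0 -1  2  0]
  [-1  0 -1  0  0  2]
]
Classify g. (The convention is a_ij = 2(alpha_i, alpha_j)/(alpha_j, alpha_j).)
C_6

The matrix has rank 6 with 2's on the diagonal. Reading the off-diagonal entries as Dynkin edges (a single edge where a_ij = a_ji = -1; a double or triple edge where a_ij * a_ji = 2 or 3), the diagram is a chain of 6 nodes with a double edge at one end; the terminal node there is the unique long simple root (C_6). One simple-root ordering that puts it in standard form is (alpha_5, alpha_4, alpha_2, alpha_3, alpha_6, alpha_1). So the algebra is type C_6, i.e. sp(12).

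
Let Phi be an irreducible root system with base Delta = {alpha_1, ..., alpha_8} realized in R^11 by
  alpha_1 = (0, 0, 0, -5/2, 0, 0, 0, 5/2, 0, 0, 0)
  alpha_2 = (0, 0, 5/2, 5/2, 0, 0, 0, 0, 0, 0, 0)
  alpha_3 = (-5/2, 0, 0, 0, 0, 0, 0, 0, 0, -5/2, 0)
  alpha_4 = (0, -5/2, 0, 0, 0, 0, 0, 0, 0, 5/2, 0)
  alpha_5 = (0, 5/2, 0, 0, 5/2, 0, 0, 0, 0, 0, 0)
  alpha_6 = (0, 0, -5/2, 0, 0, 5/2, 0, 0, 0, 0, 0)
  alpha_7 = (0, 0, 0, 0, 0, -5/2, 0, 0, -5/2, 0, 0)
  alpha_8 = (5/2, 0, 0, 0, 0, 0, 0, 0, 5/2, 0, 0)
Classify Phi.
Compute the Cartan integers a_ij = 2(alpha_i, alpha_j)/(alpha_j, alpha_j); the resulting 8x8 Cartan matrix is
[[2, -1, 0, 0, 0, 0, 0, 0], [-1, 2, 0, 0, 0, -1, 0, 0], [0, 0, 2, -1, 0, 0, 0, -1], [0, 0, -1, 2, -1, 0, 0, 0], [0, 0, 0, -1, 2, 0, 0, 0], [0, -1, 0, 0, 0, 2, -1, 0], [0, 0, 0, 0, 0, -1, 2, -1], [0, 0, -1, 0, 0, 0, -1, 2]].
All simple roots have the same length, so the diagram is simply laced. The associated Dynkin diagram is a chain of 8 nodes with single edges (A_8), so the type is A_8 (the algebra sl(9)).

type A_8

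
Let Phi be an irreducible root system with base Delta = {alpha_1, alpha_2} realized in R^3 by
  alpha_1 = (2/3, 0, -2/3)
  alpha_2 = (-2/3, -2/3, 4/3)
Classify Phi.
Compute the Cartan integers a_ij = 2(alpha_i, alpha_j)/(alpha_j, alpha_j); the resulting 2x2 Cartan matrix is
[[2, -1], [-3, 2]].
The roots have two lengths (squared-length ratio 3:1); the short ones are alpha_{1}. The associated Dynkin diagram is two nodes joined by a triple edge (G_2), so the type is G_2.

G2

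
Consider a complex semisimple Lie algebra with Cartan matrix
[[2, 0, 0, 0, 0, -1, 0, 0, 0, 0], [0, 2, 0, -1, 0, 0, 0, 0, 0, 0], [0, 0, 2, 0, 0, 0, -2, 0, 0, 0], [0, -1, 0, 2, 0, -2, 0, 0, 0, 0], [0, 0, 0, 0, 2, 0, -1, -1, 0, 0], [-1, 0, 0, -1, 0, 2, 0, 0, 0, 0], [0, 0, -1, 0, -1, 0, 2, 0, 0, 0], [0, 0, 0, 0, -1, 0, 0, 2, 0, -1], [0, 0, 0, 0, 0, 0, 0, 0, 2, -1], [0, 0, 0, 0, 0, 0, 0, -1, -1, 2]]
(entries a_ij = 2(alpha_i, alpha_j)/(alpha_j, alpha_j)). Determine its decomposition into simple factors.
C_6 ⊕ F_4

The diagram associated to this matrix has two connected components: the simple roots {alpha_3, alpha_5, alpha_7, alpha_8, alpha_9, alpha_10} form a chain of 6 nodes with a double edge at one end; the terminal node there is the unique long simple root (C_6), and {alpha_1, alpha_2, alpha_4, alpha_6} form a chain of 4 nodes with a double edge between the middle two (F_4). A semisimple Lie algebra decomposes uniquely as the direct sum of simple ideals, one per connected component of its Dynkin diagram, so g ≅ C_6 ⊕ F_4 (dimension 78 + 52 = 130).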